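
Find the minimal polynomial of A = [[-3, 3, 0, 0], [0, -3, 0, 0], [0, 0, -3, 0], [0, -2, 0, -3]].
m_A(x) = (x + 3)^2

The characteristic polynomial factors as (x + 3)^4. The minimal polynomial is ∏(x - λ)^{k_λ} where k_λ is the size of the largest Jordan block at λ.

For λ = -3: rank(A + 3I) = 1, and the largest Jordan block has size 2 (the smallest k with rank((A + 3I)^k) = rank((A + 3I)^(k+1))).

So m_A(x) = (x + 3)^2.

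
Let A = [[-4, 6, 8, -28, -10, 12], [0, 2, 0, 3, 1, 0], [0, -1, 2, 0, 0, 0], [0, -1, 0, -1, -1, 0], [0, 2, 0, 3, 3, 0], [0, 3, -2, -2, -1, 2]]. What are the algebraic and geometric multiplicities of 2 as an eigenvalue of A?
algebraic multiplicity 3, geometric multiplicity 2

The characteristic polynomial is (x - 2)^3(x - 1)^2(x + 4), so the factor x - 2 appears with exponent 3: the algebraic multiplicity is 3.

rank(A - 2I) = 4, so the eigenspace has dimension 6 - 4 = 2: the geometric multiplicity is 2.

Since 2 < 3, A is not diagonalizable.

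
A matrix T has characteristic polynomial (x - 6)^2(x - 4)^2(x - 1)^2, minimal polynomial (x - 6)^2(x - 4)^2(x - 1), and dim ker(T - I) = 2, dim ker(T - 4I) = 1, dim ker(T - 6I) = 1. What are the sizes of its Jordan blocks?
λ = 1: algebraic multiplicity 2 (exponent in χ_T), largest block size 1 (exponent in m_T), 2 blocks (geometric multiplicity). These force block sizes [1, 1].
λ = 4: algebraic multiplicity 2 (exponent in χ_T), largest block size 2 (exponent in m_T), 1 block (geometric multiplicity). This forces block sizes [2].
λ = 6: algebraic multiplicity 2 (exponent in χ_T), largest block size 2 (exponent in m_T), 1 block (geometric multiplicity). This forces block sizes [2].

Jordan blocks: (1, 1), (1, 1), (4, 2), (6, 2)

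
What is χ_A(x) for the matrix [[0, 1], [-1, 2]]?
xI - A = [[x, -1], [1, x - 2]].

Expanding det(xI - A) along the first row:
det(xI - A) = + (x)·det([[x - 2]]) - (-1)·det([[1]]).

Evaluating gives χ_A(x) = x^2 - 2x + 1 = (x - 1)^2.

χ_A(x) = (x - 1)^2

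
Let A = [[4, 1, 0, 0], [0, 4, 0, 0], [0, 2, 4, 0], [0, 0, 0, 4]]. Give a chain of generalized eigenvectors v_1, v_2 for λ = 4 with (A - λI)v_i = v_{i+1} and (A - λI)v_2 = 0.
We seek v_1 ∈ ker((A - 4I)^2) \ ker(A - 4I), then set v_{i+1} = (A - 4I) v_i.

One such chain is v_1 = [[2, 1, 2, -2]]^T, v_2 = [[1, 0, 2, 0]]^T. Check: (A - 4I) v_2 = [[0, 0, 0, 0]]^T = 0.

v_1 = [[2, 1, 2, -2]]^T, v_2 = [[1, 0, 2, 0]]^T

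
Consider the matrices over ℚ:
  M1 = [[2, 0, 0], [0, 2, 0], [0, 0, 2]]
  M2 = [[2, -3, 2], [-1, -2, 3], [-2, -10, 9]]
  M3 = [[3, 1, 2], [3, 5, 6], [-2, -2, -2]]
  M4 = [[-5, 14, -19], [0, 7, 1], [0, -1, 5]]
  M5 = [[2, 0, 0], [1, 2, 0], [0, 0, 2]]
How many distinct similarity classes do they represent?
Characteristic polynomials: χ_{M1} = (x - 2)^3, χ_{M2} = (x - 3)^3, χ_{M3} = (x - 2)^3, χ_{M4} = (x - 6)^2(x + 5), χ_{M5} = (x - 2)^3.

{M1}: invariant factors x - 2, x - 2, x - 2.

{M2}: invariant factors (x - 3)^3.

{M3, M5}: invariant factors x - 2, (x - 2)^2.

{M4}: invariant factors (x - 6)^2(x + 5).

Matrices are similar if and only if their invariant-factor lists agree; the partition into similarity classes is {M1}, {M2}, {M3, M5}, {M4}.

4 classes: {M1}, {M2}, {M3, M5}, {M4}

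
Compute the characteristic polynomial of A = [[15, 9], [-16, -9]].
χ_A(x) = (x - 3)^2

xI - A = [[x - 15, -9], [16, x + 9]].

Expanding det(xI - A) along the first row:
det(xI - A) = + (x - 15)·det([[x + 9]]) - (-9)·det([[16]]).

Evaluating gives χ_A(x) = x^2 - 6x + 9 = (x - 3)^2.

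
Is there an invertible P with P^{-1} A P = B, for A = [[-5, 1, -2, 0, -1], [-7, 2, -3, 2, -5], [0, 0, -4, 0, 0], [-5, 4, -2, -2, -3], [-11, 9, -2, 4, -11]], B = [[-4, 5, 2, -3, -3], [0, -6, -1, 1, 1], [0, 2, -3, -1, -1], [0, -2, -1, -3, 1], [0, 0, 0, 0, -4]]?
Both have characteristic polynomial (x + 4)^5, but the minimal polynomial of A is (x + 4)^3 while the minimal polynomial of B is (x + 4)^2. The minimal polynomial is a similarity invariant, so A and B are not similar.

No.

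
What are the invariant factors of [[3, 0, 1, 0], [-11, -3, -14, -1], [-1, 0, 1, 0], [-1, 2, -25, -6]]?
The Jordan structure of A has elementary divisors (x + 5), (x + 4), (x - 2)^2. Arranging the block sizes at each eigenvalue in decreasing order and taking row products gives the invariant factors.

Invariant factors (smallest first, each dividing the next): (x - 2)^2(x + 4)(x + 5).

Check: the last factor (x - 2)^2(x + 4)(x + 5) is the minimal polynomial, and the product (x - 2)^2(x + 4)(x + 5) is the characteristic polynomial.

(x - 2)^2(x + 4)(x + 5)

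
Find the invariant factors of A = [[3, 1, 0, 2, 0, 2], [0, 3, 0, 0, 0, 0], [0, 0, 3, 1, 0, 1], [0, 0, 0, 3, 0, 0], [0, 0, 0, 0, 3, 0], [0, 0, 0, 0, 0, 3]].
The Jordan structure of A has elementary divisors (x - 3)^2, (x - 3)^2, (x - 3), (x - 3). Arranging the block sizes at each eigenvalue in decreasing order and taking row products gives the invariant factors.

Invariant factors (smallest first, each dividing the next): x - 3, x - 3, (x - 3)^2, (x - 3)^2.

Check: the last factor (x - 3)^2 is the minimal polynomial, and the product (x - 3)^6 is the characteristic polynomial.

x - 3, x - 3, (x - 3)^2, (x - 3)^2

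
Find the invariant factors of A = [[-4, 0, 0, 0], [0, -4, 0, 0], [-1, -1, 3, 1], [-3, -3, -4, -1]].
The Jordan structure of A has elementary divisors (x + 4), (x + 4), (x - 1)^2. Arranging the block sizes at each eigenvalue in decreasing order and taking row products gives the invariant factors.

Invariant factors (smallest first, each dividing the next): x + 4, (x - 1)^2(x + 4).

Check: the last factor (x - 1)^2(x + 4) is the minimal polynomial, and the product (x - 1)^2(x + 4)^2 is the characteristic polynomial.

x + 4, (x - 1)^2(x + 4)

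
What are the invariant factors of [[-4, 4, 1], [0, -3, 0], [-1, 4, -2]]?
The Jordan structure of A has elementary divisors (x + 3)^2, (x + 3). Arranging the block sizes at each eigenvalue in decreasing order and taking row products gives the invariant factors.

Invariant factors (smallest first, each dividing the next): x + 3, (x + 3)^2.

Check: the last factor (x + 3)^2 is the minimal polynomial, and the product (x + 3)^3 is the characteristic polynomial.

x + 3, (x + 3)^2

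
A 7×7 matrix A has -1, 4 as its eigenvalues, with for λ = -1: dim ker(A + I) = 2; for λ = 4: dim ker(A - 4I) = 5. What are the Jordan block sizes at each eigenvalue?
λ = -1: successive nullity increments [2] count blocks of size ≥ k; block sizes are [1, 1].
λ = 4: successive nullity increments [5] count blocks of size ≥ k; block sizes are [1, 1, 1, 1, 1].

Jordan blocks: (-1, 1), (-1, 1), (4, 1), (4, 1), (4, 1), (4, 1), (4, 1)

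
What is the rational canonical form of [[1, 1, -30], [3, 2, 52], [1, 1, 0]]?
The invariant factors of A (the non-unit diagonal entries of the Smith normal form of xI - A over ℚ[x]) are (x - 6)(x^2 + 3x - 5), each dividing the next. The characteristic polynomial is their product, (x - 6)(x^2 + 3x - 5).

The rational canonical form is the block-diagonal matrix of companion matrices C(f_i):
R = [[0, 0, -30], [1, 0, 23], [0, 1, 3]].

Note the characteristic polynomial does not split into linear factors over ℚ, so A has no Jordan form over ℚ; the rational canonical form exists over any field.

R = [[0, 0, -30], [1, 0, 23], [0, 1, 3]]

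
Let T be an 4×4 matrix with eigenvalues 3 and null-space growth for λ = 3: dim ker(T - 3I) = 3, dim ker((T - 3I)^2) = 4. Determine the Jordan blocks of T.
λ = 3: successive nullity increments [3, 1] count blocks of size ≥ k; block sizes are [2, 1, 1].

Jordan blocks: (3, 2), (3, 1), (3, 1)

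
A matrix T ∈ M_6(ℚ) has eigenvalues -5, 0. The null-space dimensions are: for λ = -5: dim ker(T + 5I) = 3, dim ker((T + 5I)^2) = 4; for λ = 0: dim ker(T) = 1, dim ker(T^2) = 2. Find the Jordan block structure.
λ = -5: successive nullity increments [3, 1] count blocks of size ≥ k; block sizes are [2, 1, 1].
λ = 0: successive nullity increments [1, 1] count blocks of size ≥ k; block sizes are [2].

Jordan blocks: (-5, 2), (-5, 1), (-5, 1), (0, 2)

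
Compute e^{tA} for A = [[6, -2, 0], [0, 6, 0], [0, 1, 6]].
A has Jordan form J = [[6, 1, 0], [0, 6, 0], [0, 0, 6]] with A = PJP^{-1}, so e^{tA} = P e^{tJ} P^{-1}.

For a Jordan block J_k(λ), e^{tJ_k(λ)} = e^{λt} · (I + tN + t^2 N^2/2! + ... + t^{k-1} N^{k-1}/(k-1)!) where N is the nilpotent superdiagonal part.

Assembling the blocks and conjugating back gives the entries of e^{tA} as shown above.

e^{tA} = [[e^{6*t}, -2*t*e^{6*t}, 0], [0, e^{6*t}, 0], [0, t*e^{6*t}, e^{6*t}]]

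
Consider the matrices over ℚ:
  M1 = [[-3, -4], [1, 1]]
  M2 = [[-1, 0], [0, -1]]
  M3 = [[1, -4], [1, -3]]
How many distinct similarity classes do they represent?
Characteristic polynomials: χ_{M1} = (x + 1)^2, χ_{M2} = (x + 1)^2, χ_{M3} = (x + 1)^2.

{M1, M3}: invariant factors (x + 1)^2.

{M2}: invariant factors x + 1, x + 1.

Matrices are similar if and only if their invariant-factor lists agree; the partition into similarity classes is {M1, M3}, {M2}.

2 classes: {M1, M3}, {M2}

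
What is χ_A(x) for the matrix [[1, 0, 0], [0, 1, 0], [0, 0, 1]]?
xI - A = [[x - 1, 0, 0], [0, x - 1, 0], [0, 0, x - 1]].

Expanding det(xI - A) along the first row:
det(xI - A) = + (x - 1)·det([[x - 1, 0], [0, x - 1]]) - (0)·det([[0, 0], [0, x - 1]]) + (0)·det([[0, x - 1], [0, 0]]).

Evaluating gives χ_A(x) = x^3 - 3x^2 + 3x - 1 = (x - 1)^3.

χ_A(x) = (x - 1)^3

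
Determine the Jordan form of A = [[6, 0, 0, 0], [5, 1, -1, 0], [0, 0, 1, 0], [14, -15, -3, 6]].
J = [[1, 1, 0, 0], [0, 1, 0, 0], [0, 0, 6, 1], [0, 0, 0, 6]]

The characteristic polynomial is det(xI - A) = (x - 6)^2(x - 1)^2, so the eigenvalues are 1 (algebraic multiplicity 2), 6 (algebraic multiplicity 2).

For λ = 1: rank(A - I) = 3, rank((A - I)^2) = 2. The eigenspace has dimension 4 - 3 = 1, so there is 1 Jordan block; the rank sequence gives block sizes [2].

For λ = 6: rank(A - 6I) = 3, rank((A - 6I)^2) = 2. The eigenspace has dimension 4 - 3 = 1, so there is 1 Jordan block; the rank sequence gives block sizes [2].

Assembling the blocks gives the Jordan form J above.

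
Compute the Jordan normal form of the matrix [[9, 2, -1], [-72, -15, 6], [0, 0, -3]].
J = [[-3, 1, 0], [0, -3, 0], [0, 0, -3]]

The characteristic polynomial is det(xI - A) = (x + 3)^3, so the eigenvalues are -3 (algebraic multiplicity 3).

For λ = -3: rank(A + 3I) = 1, rank((A + 3I)^2) = 0. The eigenspace has dimension 3 - 1 = 2, so there are 2 Jordan blocks; the rank sequence gives block sizes [2, 1].

Assembling the blocks gives the Jordan form J above.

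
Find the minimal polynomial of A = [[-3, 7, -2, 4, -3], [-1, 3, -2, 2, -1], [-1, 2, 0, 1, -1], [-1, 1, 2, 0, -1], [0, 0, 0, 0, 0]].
The characteristic polynomial factors as x^5. The minimal polynomial is ∏(x - λ)^{k_λ} where k_λ is the size of the largest Jordan block at λ.

For λ = 0: rank(A) = 2, and the largest Jordan block has size 2 (the smallest k with rank(A^k) = rank(A^(k+1))).

So m_A(x) = x^2.

m_A(x) = x^2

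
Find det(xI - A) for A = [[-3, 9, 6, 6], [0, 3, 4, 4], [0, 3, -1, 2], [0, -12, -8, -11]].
χ_A(x) = (x + 3)^4

xI - A = [[x + 3, -9, -6, -6], [0, x - 3, -4, -4], [0, -3, x + 1, -2], [0, 12, 8, x + 11]].

Expanding det(xI - A) along the first row:
det(xI - A) = + (x + 3)·det([[x - 3, -4, -4], [-3, x + 1, -2], [12, 8, x + 11]]) - (-9)·det([[0, -4, -4], [0, x + 1, -2], [0, 8, x + 11]]) + (-6)·det([[0, x - 3, -4], [0, -3, -2], [0, 12, x + 11]]) - (-6)·det([[0, x - 3, -4], [0, -3, x + 1], [0, 12, 8]]).

Evaluating gives χ_A(x) = x^4 + 12x^3 + 54x^2 + 108x + 81 = (x + 3)^4.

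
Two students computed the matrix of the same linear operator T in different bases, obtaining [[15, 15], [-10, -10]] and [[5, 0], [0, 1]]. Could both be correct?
trace(A) = 5 but trace(B) = 6. The trace is a similarity invariant, so A and B are not similar.

No.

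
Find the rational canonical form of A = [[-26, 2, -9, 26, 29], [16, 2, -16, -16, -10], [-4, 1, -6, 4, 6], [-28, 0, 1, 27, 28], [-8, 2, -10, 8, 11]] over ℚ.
The invariant factors of A (the non-unit diagonal entries of the Smith normal form of xI - A over ℚ[x]) are x + 1, (x - 6)(x - 2)^2(x + 1), each dividing the next. The characteristic polynomial is their product, (x - 6)(x - 2)^2(x + 1)^2.

The rational canonical form is the block-diagonal matrix of companion matrices C(f_i):
R = [[-1, 0, 0, 0, 0], [0, 0, 0, 0, 24], [0, 1, 0, 0, -4], [0, 0, 1, 0, -18], [0, 0, 0, 1, 9]].

R = [[-1, 0, 0, 0, 0], [0, 0, 0, 0, 24], [0, 1, 0, 0, -4], [0, 0, 1, 0, -18], [0, 0, 0, 1, 9]]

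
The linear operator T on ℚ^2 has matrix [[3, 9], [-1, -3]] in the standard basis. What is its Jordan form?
J = [[0, 1], [0, 0]]

The characteristic polynomial is det(xI - A) = x^2, so the eigenvalues are 0 (algebraic multiplicity 2).

For λ = 0: rank(A) = 1, rank(A^2) = 0. The eigenspace has dimension 2 - 1 = 1, so there is 1 Jordan block; the rank sequence gives block sizes [2].

Assembling the blocks gives the Jordan form J above.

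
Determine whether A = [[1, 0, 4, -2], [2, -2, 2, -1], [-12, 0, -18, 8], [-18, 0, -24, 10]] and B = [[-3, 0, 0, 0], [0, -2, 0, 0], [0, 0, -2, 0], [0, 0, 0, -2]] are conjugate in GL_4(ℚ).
No.

Both have characteristic polynomial (x + 2)^3(x + 3), but the minimal polynomial of A is (x + 2)^2(x + 3) while the minimal polynomial of B is (x + 2)(x + 3). The minimal polynomial is a similarity invariant, so A and B are not similar.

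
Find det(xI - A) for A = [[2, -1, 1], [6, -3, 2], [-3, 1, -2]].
χ_A(x) = (x + 1)^3

xI - A = [[x - 2, 1, -1], [-6, x + 3, -2], [3, -1, x + 2]].

Expanding det(xI - A) along the first row:
det(xI - A) = + (x - 2)·det([[x + 3, -2], [-1, x + 2]]) - (1)·det([[-6, -2], [3, x + 2]]) + (-1)·det([[-6, x + 3], [3, -1]]).

Evaluating gives χ_A(x) = x^3 + 3x^2 + 3x + 1 = (x + 1)^3.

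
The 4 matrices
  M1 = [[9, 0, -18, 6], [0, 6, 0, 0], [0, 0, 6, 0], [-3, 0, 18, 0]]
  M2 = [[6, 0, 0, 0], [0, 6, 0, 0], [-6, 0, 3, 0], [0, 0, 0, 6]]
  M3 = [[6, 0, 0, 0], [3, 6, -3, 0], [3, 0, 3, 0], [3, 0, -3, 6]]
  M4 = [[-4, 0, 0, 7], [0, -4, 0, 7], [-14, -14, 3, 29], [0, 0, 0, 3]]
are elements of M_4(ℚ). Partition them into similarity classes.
Characteristic polynomials: χ_{M1} = (x - 6)^3(x - 3), χ_{M2} = (x - 6)^3(x - 3), χ_{M3} = (x - 6)^3(x - 3), χ_{M4} = (x - 3)^2(x + 4)^2.

{M1, M2, M3}: invariant factors x - 6, x - 6, (x - 6)(x - 3).

{M4}: invariant factors x + 4, (x - 3)^2(x + 4).

Matrices are similar if and only if their invariant-factor lists agree; the partition into similarity classes is {M1, M2, M3}, {M4}.

2 classes: {M1, M2, M3}, {M4}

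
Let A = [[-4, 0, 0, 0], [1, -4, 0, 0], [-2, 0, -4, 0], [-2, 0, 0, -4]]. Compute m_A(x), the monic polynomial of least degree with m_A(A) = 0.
The characteristic polynomial factors as (x + 4)^4. The minimal polynomial is ∏(x - λ)^{k_λ} where k_λ is the size of the largest Jordan block at λ.

For λ = -4: rank(A + 4I) = 1, and the largest Jordan block has size 2 (the smallest k with rank((A + 4I)^k) = rank((A + 4I)^(k+1))).

So m_A(x) = (x + 4)^2.

m_A(x) = (x + 4)^2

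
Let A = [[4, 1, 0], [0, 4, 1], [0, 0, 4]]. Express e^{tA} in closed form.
e^{tA} = [[e^{4*t}, t*e^{4*t}, t^2*e^{4*t}/2], [0, e^{4*t}, t*e^{4*t}], [0, 0, e^{4*t}]]

A has Jordan form J = [[4, 1, 0], [0, 4, 1], [0, 0, 4]] with A = PJP^{-1}, so e^{tA} = P e^{tJ} P^{-1}.

For a Jordan block J_k(λ), e^{tJ_k(λ)} = e^{λt} · (I + tN + t^2 N^2/2! + ... + t^{k-1} N^{k-1}/(k-1)!) where N is the nilpotent superdiagonal part.

Assembling the blocks and conjugating back gives the entries of e^{tA} as shown above.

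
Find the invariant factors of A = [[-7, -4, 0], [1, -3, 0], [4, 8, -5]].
The Jordan structure of A has elementary divisors (x + 5)^2, (x + 5). Arranging the block sizes at each eigenvalue in decreasing order and taking row products gives the invariant factors.

Invariant factors (smallest first, each dividing the next): x + 5, (x + 5)^2.

Check: the last factor (x + 5)^2 is the minimal polynomial, and the product (x + 5)^3 is the characteristic polynomial.

x + 5, (x + 5)^2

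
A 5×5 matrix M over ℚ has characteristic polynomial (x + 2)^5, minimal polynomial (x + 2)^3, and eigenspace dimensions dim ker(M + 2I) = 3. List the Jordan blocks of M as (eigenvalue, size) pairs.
Jordan blocks: (-2, 3), (-2, 1), (-2, 1)

λ = -2: algebraic multiplicity 5 (exponent in χ_M), largest block size 3 (exponent in m_M), 3 blocks (geometric multiplicity). These force block sizes [3, 1, 1].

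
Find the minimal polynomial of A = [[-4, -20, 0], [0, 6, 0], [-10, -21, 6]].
The characteristic polynomial factors as (x - 6)^2(x + 4). The minimal polynomial is ∏(x - λ)^{k_λ} where k_λ is the size of the largest Jordan block at λ.

For λ = -4: rank(A + 4I) = 2, and the largest Jordan block has size 1 (the smallest k with rank((A + 4I)^k) = rank((A + 4I)^(k+1))).
For λ = 6: rank(A - 6I) = 2, and the largest Jordan block has size 2 (the smallest k with rank((A - 6I)^k) = rank((A - 6I)^(k+1))).

So m_A(x) = (x - 6)^2(x + 4).

m_A(x) = (x - 6)^2(x + 4)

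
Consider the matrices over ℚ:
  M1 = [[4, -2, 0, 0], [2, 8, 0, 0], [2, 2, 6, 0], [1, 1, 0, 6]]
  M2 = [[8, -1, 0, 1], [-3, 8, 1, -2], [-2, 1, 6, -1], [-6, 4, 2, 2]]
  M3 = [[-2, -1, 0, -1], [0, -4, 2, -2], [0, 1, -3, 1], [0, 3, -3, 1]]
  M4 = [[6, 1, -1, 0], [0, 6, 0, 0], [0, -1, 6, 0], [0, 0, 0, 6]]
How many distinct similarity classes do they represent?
3 classes: {M1}, {M2, M4}, {M3}

Characteristic polynomials: χ_{M1} = (x - 6)^4, χ_{M2} = (x - 6)^4, χ_{M3} = (x + 2)^4, χ_{M4} = (x - 6)^4.

{M1}: invariant factors x - 6, x - 6, (x - 6)^2.

{M2, M4}: invariant factors x - 6, (x - 6)^3.

{M3}: invariant factors x + 2, (x + 2)^3.

Matrices are similar if and only if their invariant-factor lists agree; the partition into similarity classes is {M1}, {M2, M4}, {M3}.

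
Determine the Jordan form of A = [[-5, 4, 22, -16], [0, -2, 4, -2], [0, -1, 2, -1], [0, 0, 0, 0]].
The characteristic polynomial is det(xI - A) = x^3(x + 5), so the eigenvalues are -5 (algebraic multiplicity 1), 0 (algebraic multiplicity 3).

For λ = -5: algebraic multiplicity 1 gives one 1×1 block.

For λ = 0: rank(A) = 2, rank(A^2) = 1. The eigenspace has dimension 4 - 2 = 2, so there are 2 Jordan blocks; the rank sequence gives block sizes [2, 1].

Assembling the blocks gives the Jordan form J above.

J = [[-5, 0, 0, 0], [0, 0, 1, 0], [0, 0, 0, 0], [0, 0, 0, 0]]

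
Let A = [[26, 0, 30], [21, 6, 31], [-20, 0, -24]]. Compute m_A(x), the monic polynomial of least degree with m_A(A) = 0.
m_A(x) = (x - 6)^2(x + 4)

The characteristic polynomial factors as (x - 6)^2(x + 4). The minimal polynomial is ∏(x - λ)^{k_λ} where k_λ is the size of the largest Jordan block at λ.

For λ = -4: rank(A + 4I) = 2, and the largest Jordan block has size 1 (the smallest k with rank((A + 4I)^k) = rank((A + 4I)^(k+1))).
For λ = 6: rank(A - 6I) = 2, and the largest Jordan block has size 2 (the smallest k with rank((A - 6I)^k) = rank((A - 6I)^(k+1))).

So m_A(x) = (x - 6)^2(x + 4).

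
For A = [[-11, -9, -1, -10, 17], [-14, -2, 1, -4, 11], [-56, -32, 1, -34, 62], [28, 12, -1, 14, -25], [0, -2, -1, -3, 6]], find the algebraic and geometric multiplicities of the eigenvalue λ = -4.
algebraic multiplicity 1, geometric multiplicity 1

The characteristic polynomial is (x - 3)^4(x + 4), so the factor x + 4 appears with exponent 1: the algebraic multiplicity is 1.

rank(A + 4I) = 4, so the eigenspace has dimension 5 - 4 = 1: the geometric multiplicity is 1.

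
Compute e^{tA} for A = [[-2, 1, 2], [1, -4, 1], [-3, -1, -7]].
A has Jordan form J = [[-5, 0, 0], [0, -4, 1], [0, 0, -4]] with A = PJP^{-1}, so e^{tA} = P e^{tJ} P^{-1}.

For a Jordan block J_k(λ), e^{tJ_k(λ)} = e^{λt} · (I + tN + t^2 N^2/2! + ... + t^{k-1} N^{k-1}/(k-1)!) where N is the nilpotent superdiagonal part.

Assembling the blocks and conjugating back gives the entries of e^{tA} as shown above.

e^{tA} = [[((t + 2)*e^{t} - 1)*e^{-5*t}, t*e^{-4*t}, ((t + 1)*e^{t} - 1)*e^{-5*t}], [(e^{t} - 1)*e^{-5*t}, e^{-4*t}, (e^{t} - 1)*e^{-5*t}], [(-(t + 2)*e^{t} + 2)*e^{-5*t}, -t*e^{-4*t}, (-(t + 1)*e^{t} + 2)*e^{-5*t}]]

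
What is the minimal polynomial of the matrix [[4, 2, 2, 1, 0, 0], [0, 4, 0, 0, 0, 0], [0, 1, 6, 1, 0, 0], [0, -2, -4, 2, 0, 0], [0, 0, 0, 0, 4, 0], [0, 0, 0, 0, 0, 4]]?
The characteristic polynomial factors as (x - 4)^6. The minimal polynomial is ∏(x - λ)^{k_λ} where k_λ is the size of the largest Jordan block at λ.

For λ = 4: rank(A - 4I) = 2, and the largest Jordan block has size 2 (the smallest k with rank((A - 4I)^k) = rank((A - 4I)^(k+1))).

So m_A(x) = (x - 4)^2.

m_A(x) = (x - 4)^2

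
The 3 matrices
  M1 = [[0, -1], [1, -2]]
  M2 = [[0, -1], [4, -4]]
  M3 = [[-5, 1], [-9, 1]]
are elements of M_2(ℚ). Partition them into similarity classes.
Characteristic polynomials: χ_{M1} = (x + 1)^2, χ_{M2} = (x + 2)^2, χ_{M3} = (x + 2)^2.

{M1}: invariant factors (x + 1)^2.

{M2, M3}: invariant factors (x + 2)^2.

Matrices are similar if and only if their invariant-factor lists agree; the partition into similarity classes is {M1}, {M2, M3}.

2 classes: {M1}, {M2, M3}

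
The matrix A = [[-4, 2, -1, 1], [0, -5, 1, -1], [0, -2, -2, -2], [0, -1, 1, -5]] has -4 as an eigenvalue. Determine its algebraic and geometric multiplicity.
algebraic multiplicity 4, geometric multiplicity 2

The characteristic polynomial is (x + 4)^4, so the factor x + 4 appears with exponent 4: the algebraic multiplicity is 4.

rank(A + 4I) = 2, so the eigenspace has dimension 4 - 2 = 2: the geometric multiplicity is 2.

Since 2 < 4, A is not diagonalizable.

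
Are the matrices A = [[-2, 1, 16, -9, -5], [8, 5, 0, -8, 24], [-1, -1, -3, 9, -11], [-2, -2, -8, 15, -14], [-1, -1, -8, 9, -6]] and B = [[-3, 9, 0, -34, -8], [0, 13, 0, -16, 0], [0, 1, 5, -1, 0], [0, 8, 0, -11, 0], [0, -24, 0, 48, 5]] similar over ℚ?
Both have characteristic polynomial (x - 5)^3(x + 3)^2, but the minimal polynomial of A is (x - 5)^2(x + 3) while the minimal polynomial of B is (x - 5)^2(x + 3)^2. The minimal polynomial is a similarity invariant, so A and B are not similar.

No.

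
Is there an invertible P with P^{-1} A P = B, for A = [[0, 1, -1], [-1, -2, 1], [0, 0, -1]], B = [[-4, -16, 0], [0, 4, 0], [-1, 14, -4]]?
trace(A) = -3 but trace(B) = -4. The trace is a similarity invariant, so A and B are not similar.

No.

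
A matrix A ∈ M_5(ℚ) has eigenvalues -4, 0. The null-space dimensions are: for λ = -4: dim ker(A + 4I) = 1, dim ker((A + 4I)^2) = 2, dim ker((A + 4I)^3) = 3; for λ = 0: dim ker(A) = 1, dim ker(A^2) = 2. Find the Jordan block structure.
Jordan blocks: (-4, 3), (0, 2)

λ = -4: successive nullity increments [1, 1, 1] count blocks of size ≥ k; block sizes are [3].
λ = 0: successive nullity increments [1, 1] count blocks of size ≥ k; block sizes are [2].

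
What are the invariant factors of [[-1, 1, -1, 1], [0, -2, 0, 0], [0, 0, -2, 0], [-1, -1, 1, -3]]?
x + 2, x + 2, (x + 2)^2

The Jordan structure of A has elementary divisors (x + 2)^2, (x + 2), (x + 2). Arranging the block sizes at each eigenvalue in decreasing order and taking row products gives the invariant factors.

Invariant factors (smallest first, each dividing the next): x + 2, x + 2, (x + 2)^2.

Check: the last factor (x + 2)^2 is the minimal polynomial, and the product (x + 2)^4 is the characteristic polynomial.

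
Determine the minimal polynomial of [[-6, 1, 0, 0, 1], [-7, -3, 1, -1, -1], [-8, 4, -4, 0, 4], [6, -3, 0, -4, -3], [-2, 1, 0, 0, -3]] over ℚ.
m_A(x) = (x + 4)^3

The characteristic polynomial factors as (x + 4)^5. The minimal polynomial is ∏(x - λ)^{k_λ} where k_λ is the size of the largest Jordan block at λ.

For λ = -4: rank(A + 4I) = 2, and the largest Jordan block has size 3 (the smallest k with rank((A + 4I)^k) = rank((A + 4I)^(k+1))).

So m_A(x) = (x + 4)^3.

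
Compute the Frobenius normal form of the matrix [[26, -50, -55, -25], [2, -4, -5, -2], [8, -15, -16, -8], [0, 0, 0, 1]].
The invariant factors of A (the non-unit diagonal entries of the Smith normal form of xI - A over ℚ[x]) are x - 1, (x - 4)(x - 1)^2, each dividing the next. The characteristic polynomial is their product, (x - 4)(x - 1)^3.

The rational canonical form is the block-diagonal matrix of companion matrices C(f_i):
R = [[1, 0, 0, 0], [0, 0, 0, 4], [0, 1, 0, -9], [0, 0, 1, 6]].

R = [[1, 0, 0, 0], [0, 0, 0, 4], [0, 1, 0, -9], [0, 0, 1, 6]]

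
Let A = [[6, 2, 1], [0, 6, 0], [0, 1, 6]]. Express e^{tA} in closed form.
e^{tA} = [[e^{6*t}, t*(t + 4)*e^{6*t}/2, t*e^{6*t}], [0, e^{6*t}, 0], [0, t*e^{6*t}, e^{6*t}]]

A has Jordan form J = [[6, 1, 0], [0, 6, 1], [0, 0, 6]] with A = PJP^{-1}, so e^{tA} = P e^{tJ} P^{-1}.

For a Jordan block J_k(λ), e^{tJ_k(λ)} = e^{λt} · (I + tN + t^2 N^2/2! + ... + t^{k-1} N^{k-1}/(k-1)!) where N is the nilpotent superdiagonal part.

Assembling the blocks and conjugating back gives the entries of e^{tA} as shown above.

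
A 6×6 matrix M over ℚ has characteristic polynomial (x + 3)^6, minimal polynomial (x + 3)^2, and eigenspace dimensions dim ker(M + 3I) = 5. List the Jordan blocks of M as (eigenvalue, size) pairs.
λ = -3: algebraic multiplicity 6 (exponent in χ_M), largest block size 2 (exponent in m_M), 5 blocks (geometric multiplicity). These force block sizes [2, 1, 1, 1, 1].

Jordan blocks: (-3, 2), (-3, 1), (-3, 1), (-3, 1), (-3, 1)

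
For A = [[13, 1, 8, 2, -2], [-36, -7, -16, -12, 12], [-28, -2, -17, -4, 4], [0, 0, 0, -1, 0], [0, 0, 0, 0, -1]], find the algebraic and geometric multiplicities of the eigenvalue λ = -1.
algebraic multiplicity 3, geometric multiplicity 3

The characteristic polynomial is (x + 1)^3(x + 5)^2, so the factor x + 1 appears with exponent 3: the algebraic multiplicity is 3.

rank(A + I) = 2, so the eigenspace has dimension 5 - 2 = 3: the geometric multiplicity is 3.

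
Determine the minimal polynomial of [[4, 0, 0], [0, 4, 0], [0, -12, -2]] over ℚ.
The characteristic polynomial factors as (x - 4)^2(x + 2). The minimal polynomial is ∏(x - λ)^{k_λ} where k_λ is the size of the largest Jordan block at λ.

For λ = -2: rank(A + 2I) = 2, and the largest Jordan block has size 1 (the smallest k with rank((A + 2I)^k) = rank((A + 2I)^(k+1))).
For λ = 4: rank(A - 4I) = 1, and the largest Jordan block has size 1 (the smallest k with rank((A - 4I)^k) = rank((A - 4I)^(k+1))).

So m_A(x) = (x - 4)(x + 2).

m_A(x) = (x - 4)(x + 2)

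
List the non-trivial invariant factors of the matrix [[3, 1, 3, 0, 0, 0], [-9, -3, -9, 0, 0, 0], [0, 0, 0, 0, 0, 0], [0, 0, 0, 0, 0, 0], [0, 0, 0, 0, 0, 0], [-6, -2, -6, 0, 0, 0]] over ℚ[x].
The Jordan structure of A has elementary divisors x^2, x, x, x, x. Arranging the block sizes at each eigenvalue in decreasing order and taking row products gives the invariant factors.

Invariant factors (smallest first, each dividing the next): x, x, x, x, x^2.

Check: the last factor x^2 is the minimal polynomial, and the product x^6 is the characteristic polynomial.

x, x, x, x, x^2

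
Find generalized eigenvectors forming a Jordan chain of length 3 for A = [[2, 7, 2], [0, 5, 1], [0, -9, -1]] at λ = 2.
v_1 = [[0, 0, 1]]^T, v_2 = [[2, 1, -3]]^T, v_3 = [[1, 0, 0]]^T

We seek v_1 ∈ ker((A - 2I)^3) \ ker((A - 2I)^2), then set v_{i+1} = (A - 2I) v_i.

One such chain is v_1 = [[0, 0, 1]]^T, v_2 = [[2, 1, -3]]^T, v_3 = [[1, 0, 0]]^T. Check: (A - 2I) v_3 = [[0, 0, 0]]^T = 0.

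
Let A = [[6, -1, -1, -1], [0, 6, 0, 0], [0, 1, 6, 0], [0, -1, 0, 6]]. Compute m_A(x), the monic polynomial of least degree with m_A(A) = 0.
m_A(x) = (x - 6)^2

The characteristic polynomial factors as (x - 6)^4. The minimal polynomial is ∏(x - λ)^{k_λ} where k_λ is the size of the largest Jordan block at λ.

For λ = 6: rank(A - 6I) = 2, and the largest Jordan block has size 2 (the smallest k with rank((A - 6I)^k) = rank((A - 6I)^(k+1))).

So m_A(x) = (x - 6)^2.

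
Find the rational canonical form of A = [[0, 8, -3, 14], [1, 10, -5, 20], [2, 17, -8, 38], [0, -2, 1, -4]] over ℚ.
R = [[0, 0, 0, -10], [1, 0, 0, 1], [0, 1, 0, 3], [0, 0, 1, -2]]

The invariant factors of A (the non-unit diagonal entries of the Smith normal form of xI - A over ℚ[x]) are (x + 2)(x^3 - 3x + 5), each dividing the next. The characteristic polynomial is their product, (x + 2)(x^3 - 3x + 5).

The rational canonical form is the block-diagonal matrix of companion matrices C(f_i):
R = [[0, 0, 0, -10], [1, 0, 0, 1], [0, 1, 0, 3], [0, 0, 1, -2]].

Note the characteristic polynomial does not split into linear factors over ℚ, so A has no Jordan form over ℚ; the rational canonical form exists over any field.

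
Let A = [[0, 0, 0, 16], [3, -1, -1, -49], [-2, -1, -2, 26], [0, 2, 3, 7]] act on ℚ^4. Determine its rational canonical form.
R = [[0, 0, 0, 16], [1, 0, 0, -16], [0, 1, 0, 0], [0, 0, 1, 4]]

The invariant factors of A (the non-unit diagonal entries of the Smith normal form of xI - A over ℚ[x]) are (x - 2)^3(x + 2), each dividing the next. The characteristic polynomial is their product, (x - 2)^3(x + 2).

The rational canonical form is the block-diagonal matrix of companion matrices C(f_i):
R = [[0, 0, 0, 16], [1, 0, 0, -16], [0, 1, 0, 0], [0, 0, 1, 4]].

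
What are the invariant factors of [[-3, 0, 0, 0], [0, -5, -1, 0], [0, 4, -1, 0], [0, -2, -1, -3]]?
x + 3, x + 3, (x + 3)^2

The Jordan structure of A has elementary divisors (x + 3)^2, (x + 3), (x + 3). Arranging the block sizes at each eigenvalue in decreasing order and taking row products gives the invariant factors.

Invariant factors (smallest first, each dividing the next): x + 3, x + 3, (x + 3)^2.

Check: the last factor (x + 3)^2 is the minimal polynomial, and the product (x + 3)^4 is the characteristic polynomial.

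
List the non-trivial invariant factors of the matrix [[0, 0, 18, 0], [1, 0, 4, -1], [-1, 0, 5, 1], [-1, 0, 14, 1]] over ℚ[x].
x, x(x - 3)^2

The Jordan structure of A has elementary divisors x, x, (x - 3)^2. Arranging the block sizes at each eigenvalue in decreasing order and taking row products gives the invariant factors.

Invariant factors (smallest first, each dividing the next): x, x(x - 3)^2.

Check: the last factor x(x - 3)^2 is the minimal polynomial, and the product x^2(x - 3)^2 is the characteristic polynomial.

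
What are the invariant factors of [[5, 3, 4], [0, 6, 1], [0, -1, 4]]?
The Jordan structure of A has elementary divisors (x - 5)^3. Arranging the block sizes at each eigenvalue in decreasing order and taking row products gives the invariant factors.

Invariant factors (smallest first, each dividing the next): (x - 5)^3.

Check: the last factor (x - 5)^3 is the minimal polynomial, and the product (x - 5)^3 is the characteristic polynomial.

(x - 5)^3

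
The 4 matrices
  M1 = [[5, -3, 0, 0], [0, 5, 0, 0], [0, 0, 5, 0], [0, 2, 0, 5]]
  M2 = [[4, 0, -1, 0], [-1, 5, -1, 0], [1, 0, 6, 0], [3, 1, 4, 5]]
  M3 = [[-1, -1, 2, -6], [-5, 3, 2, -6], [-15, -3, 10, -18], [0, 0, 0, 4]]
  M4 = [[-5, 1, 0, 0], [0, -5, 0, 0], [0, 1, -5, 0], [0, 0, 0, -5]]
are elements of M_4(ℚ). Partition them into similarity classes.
4 classes: {M1}, {M2}, {M3}, {M4}

Characteristic polynomials: χ_{M1} = (x - 5)^4, χ_{M2} = (x - 5)^4, χ_{M3} = (x - 4)^4, χ_{M4} = (x + 5)^4.

{M1}: invariant factors x - 5, x - 5, (x - 5)^2.

{M2}: invariant factors (x - 5)^2, (x - 5)^2.

{M3}: invariant factors x - 4, x - 4, (x - 4)^2.

{M4}: invariant factors x + 5, x + 5, (x + 5)^2.

Matrices are similar if and only if their invariant-factor lists agree; the partition into similarity classes is {M1}, {M2}, {M3}, {M4}.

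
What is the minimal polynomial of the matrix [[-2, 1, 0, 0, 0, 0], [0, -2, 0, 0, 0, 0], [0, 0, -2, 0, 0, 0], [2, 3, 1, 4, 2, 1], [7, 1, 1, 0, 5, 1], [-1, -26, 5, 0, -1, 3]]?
m_A(x) = (x - 4)^3(x + 2)^2

The characteristic polynomial factors as (x - 4)^3(x + 2)^3. The minimal polynomial is ∏(x - λ)^{k_λ} where k_λ is the size of the largest Jordan block at λ.

For λ = -2: rank(A + 2I) = 4, and the largest Jordan block has size 2 (the smallest k with rank((A + 2I)^k) = rank((A + 2I)^(k+1))).
For λ = 4: rank(A - 4I) = 5, and the largest Jordan block has size 3 (the smallest k with rank((A - 4I)^k) = rank((A - 4I)^(k+1))).

So m_A(x) = (x - 4)^3(x + 2)^2.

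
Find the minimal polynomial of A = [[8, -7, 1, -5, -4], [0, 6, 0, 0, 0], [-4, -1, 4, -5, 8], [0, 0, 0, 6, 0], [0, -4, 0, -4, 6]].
The characteristic polynomial factors as (x - 6)^5. The minimal polynomial is ∏(x - λ)^{k_λ} where k_λ is the size of the largest Jordan block at λ.

For λ = 6: rank(A - 6I) = 2, and the largest Jordan block has size 3 (the smallest k with rank((A - 6I)^k) = rank((A - 6I)^(k+1))).

So m_A(x) = (x - 6)^3.

m_A(x) = (x - 6)^3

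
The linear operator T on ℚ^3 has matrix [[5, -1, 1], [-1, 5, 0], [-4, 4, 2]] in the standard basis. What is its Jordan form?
The characteristic polynomial is det(xI - A) = (x - 4)^3, so the eigenvalues are 4 (algebraic multiplicity 3).

For λ = 4: rank(A - 4I) = 2, rank((A - 4I)^2) = 1, rank((A - 4I)^3) = 0. The eigenspace has dimension 3 - 2 = 1, so there is 1 Jordan block; the rank sequence gives block sizes [3].

Assembling the blocks gives the Jordan form J above.

J = [[4, 1, 0], [0, 4, 1], [0, 0, 4]]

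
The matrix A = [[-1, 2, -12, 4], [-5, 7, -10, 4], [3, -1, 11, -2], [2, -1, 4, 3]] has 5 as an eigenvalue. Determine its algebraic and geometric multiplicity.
algebraic multiplicity 4, geometric multiplicity 2

The characteristic polynomial is (x - 5)^4, so the factor x - 5 appears with exponent 4: the algebraic multiplicity is 4.

rank(A - 5I) = 2, so the eigenspace has dimension 4 - 2 = 2: the geometric multiplicity is 2.

Since 2 < 4, A is not diagonalizable.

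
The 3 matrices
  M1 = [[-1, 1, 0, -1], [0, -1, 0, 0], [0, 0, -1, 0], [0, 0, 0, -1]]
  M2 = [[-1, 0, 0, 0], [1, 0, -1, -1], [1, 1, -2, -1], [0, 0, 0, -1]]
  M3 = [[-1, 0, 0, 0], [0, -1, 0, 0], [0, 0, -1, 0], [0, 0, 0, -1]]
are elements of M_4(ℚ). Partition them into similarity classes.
Characteristic polynomials: χ_{M1} = (x + 1)^4, χ_{M2} = (x + 1)^4, χ_{M3} = (x + 1)^4.

{M1, M2}: invariant factors x + 1, x + 1, (x + 1)^2.

{M3}: invariant factors x + 1, x + 1, x + 1, x + 1.

Matrices are similar if and only if their invariant-factor lists agree; the partition into similarity classes is {M1, M2}, {M3}.

2 classes: {M1, M2}, {M3}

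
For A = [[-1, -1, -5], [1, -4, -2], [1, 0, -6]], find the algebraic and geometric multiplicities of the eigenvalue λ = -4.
algebraic multiplicity 2, geometric multiplicity 1

The characteristic polynomial is (x + 3)(x + 4)^2, so the factor x + 4 appears with exponent 2: the algebraic multiplicity is 2.

rank(A + 4I) = 2, so the eigenspace has dimension 3 - 2 = 1: the geometric multiplicity is 1.

Since 1 < 2, A is not diagonalizable.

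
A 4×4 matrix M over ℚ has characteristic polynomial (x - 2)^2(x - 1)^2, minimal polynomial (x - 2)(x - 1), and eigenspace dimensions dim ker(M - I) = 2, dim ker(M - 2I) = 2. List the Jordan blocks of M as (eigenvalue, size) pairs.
Jordan blocks: (1, 1), (1, 1), (2, 1), (2, 1)

λ = 1: algebraic multiplicity 2 (exponent in χ_M), largest block size 1 (exponent in m_M), 2 blocks (geometric multiplicity). These force block sizes [1, 1].
λ = 2: algebraic multiplicity 2 (exponent in χ_M), largest block size 1 (exponent in m_M), 2 blocks (geometric multiplicity). These force block sizes [1, 1].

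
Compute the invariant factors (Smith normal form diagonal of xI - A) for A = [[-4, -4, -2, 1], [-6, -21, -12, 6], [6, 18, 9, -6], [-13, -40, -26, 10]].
The Jordan structure of A has elementary divisors (x + 3)^2, (x + 3), (x - 3). Arranging the block sizes at each eigenvalue in decreasing order and taking row products gives the invariant factors.

Invariant factors (smallest first, each dividing the next): x + 3, (x - 3)(x + 3)^2.

Check: the last factor (x - 3)(x + 3)^2 is the minimal polynomial, and the product (x - 3)(x + 3)^3 is the characteristic polynomial.

x + 3, (x - 3)(x + 3)^2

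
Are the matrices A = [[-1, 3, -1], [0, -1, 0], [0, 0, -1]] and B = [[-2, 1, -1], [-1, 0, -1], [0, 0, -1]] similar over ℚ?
Yes.

Two matrices over a field are similar if and only if they have the same invariant factors.

Both A and B have characteristic polynomial (x + 1)^3 and minimal polynomial (x + 1)^2. Computing further, both have invariant factors x + 1, (x + 1)^2. Hence A and B are similar.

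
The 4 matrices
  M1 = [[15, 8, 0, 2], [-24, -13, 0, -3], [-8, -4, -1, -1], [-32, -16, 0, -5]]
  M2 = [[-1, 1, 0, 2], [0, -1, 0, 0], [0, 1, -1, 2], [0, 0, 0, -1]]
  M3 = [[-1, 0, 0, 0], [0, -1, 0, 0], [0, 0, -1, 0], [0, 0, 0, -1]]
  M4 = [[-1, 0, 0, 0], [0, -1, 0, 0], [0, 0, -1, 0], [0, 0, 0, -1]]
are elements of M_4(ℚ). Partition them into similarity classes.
Characteristic polynomials: χ_{M1} = (x + 1)^4, χ_{M2} = (x + 1)^4, χ_{M3} = (x + 1)^4, χ_{M4} = (x + 1)^4.

{M1, M2}: invariant factors x + 1, x + 1, (x + 1)^2.

{M3, M4}: invariant factors x + 1, x + 1, x + 1, x + 1.

Matrices are similar if and only if their invariant-factor lists agree; the partition into similarity classes is {M1, M2}, {M3, M4}.

2 classes: {M1, M2}, {M3, M4}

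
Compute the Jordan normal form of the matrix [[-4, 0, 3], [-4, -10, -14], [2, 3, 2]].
The characteristic polynomial is det(xI - A) = (x + 4)^3, so the eigenvalues are -4 (algebraic multiplicity 3).

For λ = -4: rank(A + 4I) = 2, rank((A + 4I)^2) = 1, rank((A + 4I)^3) = 0. The eigenspace has dimension 3 - 2 = 1, so there is 1 Jordan block; the rank sequence gives block sizes [3].

Assembling the blocks gives the Jordan form J above.

J = [[-4, 1, 0], [0, -4, 1], [0, 0, -4]]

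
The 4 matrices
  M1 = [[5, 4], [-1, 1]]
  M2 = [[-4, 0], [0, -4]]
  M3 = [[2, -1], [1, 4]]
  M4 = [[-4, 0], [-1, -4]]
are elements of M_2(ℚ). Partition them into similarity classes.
Characteristic polynomials: χ_{M1} = (x - 3)^2, χ_{M2} = (x + 4)^2, χ_{M3} = (x - 3)^2, χ_{M4} = (x + 4)^2.

{M1, M3}: invariant factors (x - 3)^2.

{M2}: invariant factors x + 4, x + 4.

{M4}: invariant factors (x + 4)^2.

Matrices are similar if and only if their invariant-factor lists agree; the partition into similarity classes is {M1, M3}, {M2}, {M4}.

3 classes: {M1, M3}, {M2}, {M4}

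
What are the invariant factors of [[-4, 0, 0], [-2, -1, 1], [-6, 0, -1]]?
The Jordan structure of A has elementary divisors (x + 4), (x + 1)^2. Arranging the block sizes at each eigenvalue in decreasing order and taking row products gives the invariant factors.

Invariant factors (smallest first, each dividing the next): (x + 1)^2(x + 4).

Check: the last factor (x + 1)^2(x + 4) is the minimal polynomial, and the product (x + 1)^2(x + 4) is the characteristic polynomial.

(x + 1)^2(x + 4)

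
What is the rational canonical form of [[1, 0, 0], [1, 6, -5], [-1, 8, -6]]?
R = [[0, 0, 4], [1, 0, -4], [0, 1, 1]]

The invariant factors of A (the non-unit diagonal entries of the Smith normal form of xI - A over ℚ[x]) are (x - 1)(x^2 + 4), each dividing the next. The characteristic polynomial is their product, (x - 1)(x^2 + 4).

The rational canonical form is the block-diagonal matrix of companion matrices C(f_i):
R = [[0, 0, 4], [1, 0, -4], [0, 1, 1]].

Note the characteristic polynomial does not split into linear factors over ℚ, so A has no Jordan form over ℚ; the rational canonical form exists over any field.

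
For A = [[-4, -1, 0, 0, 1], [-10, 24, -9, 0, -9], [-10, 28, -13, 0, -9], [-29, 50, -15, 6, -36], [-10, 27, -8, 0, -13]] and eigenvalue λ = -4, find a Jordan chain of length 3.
We seek v_1 ∈ ker((A + 4I)^3) \ ker((A + 4I)^2), then set v_{i+1} = (A + 4I) v_i.

One such chain is v_1 = [[0, 1, 2, 2, 1]]^T, v_2 = [[0, 1, 1, 4, 2]]^T, v_3 = [[1, 1, 1, 3, 1]]^T. Check: (A + 4I) v_3 = [[0, 0, 0, 0, 0]]^T = 0.

v_1 = [[0, 1, 2, 2, 1]]^T, v_2 = [[0, 1, 1, 4, 2]]^T, v_3 = [[1, 1, 1, 3, 1]]^T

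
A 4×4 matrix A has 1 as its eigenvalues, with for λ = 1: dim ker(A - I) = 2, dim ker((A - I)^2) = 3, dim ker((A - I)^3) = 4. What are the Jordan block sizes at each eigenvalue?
Jordan blocks: (1, 3), (1, 1)

λ = 1: successive nullity increments [2, 1, 1] count blocks of size ≥ k; block sizes are [3, 1].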